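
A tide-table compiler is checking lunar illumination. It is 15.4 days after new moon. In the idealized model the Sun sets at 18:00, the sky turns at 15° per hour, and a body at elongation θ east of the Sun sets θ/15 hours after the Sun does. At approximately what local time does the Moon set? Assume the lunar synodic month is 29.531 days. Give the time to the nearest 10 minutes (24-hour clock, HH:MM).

06:30

Elongation θ = 360° × 15.4/29.531 ≈ 187.7°.
The Moon trails the Sun by θ/15 = 187.7/15 ≈ 12.52 hours.
18:00 + 12.516 h ≈ 06:31 → 06:30 to the nearest ten minutes.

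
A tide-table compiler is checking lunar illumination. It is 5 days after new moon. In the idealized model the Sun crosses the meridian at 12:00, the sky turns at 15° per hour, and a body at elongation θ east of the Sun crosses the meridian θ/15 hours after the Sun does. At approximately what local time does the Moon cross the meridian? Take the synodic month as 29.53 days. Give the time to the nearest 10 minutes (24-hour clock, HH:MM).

The Moon has covered 5/29.53 of its cycle, so θ ≈ 360° × 5/29.53 = 61.0°.
Delay after the Sun = 61.0° / (15°/h) ≈ 4.06 h.
12:00 + 4.064 h ≈ 16:04 → 16:00 to the nearest ten minutes.

16:00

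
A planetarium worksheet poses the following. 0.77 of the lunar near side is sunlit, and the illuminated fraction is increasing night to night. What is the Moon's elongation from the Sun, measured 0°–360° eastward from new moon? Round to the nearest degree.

Invert f = (1 − cos θ)/2 to get cos θ = 1 − 2(0.77) = -0.540, hence θ₀ = arccos -0.540 = 122.7°.
Before full moon the principal value applies: θ = 122.7°.

123°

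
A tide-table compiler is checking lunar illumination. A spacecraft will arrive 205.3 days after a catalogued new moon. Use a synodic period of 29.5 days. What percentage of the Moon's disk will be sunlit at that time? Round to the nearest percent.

2%

205.3 d spans 6 complete synodic months (6 × 29.5 = 177.00 d) plus 28.30 d.
The Moon has covered 28.30/29.5 of its cycle, so θ ≈ 360° × 28.30/29.5 = 345.4°.
Illuminated fraction = (1 − cos 345.4°)/2 = (1 − 0.968)/2 ≈ 0.016, so 2%.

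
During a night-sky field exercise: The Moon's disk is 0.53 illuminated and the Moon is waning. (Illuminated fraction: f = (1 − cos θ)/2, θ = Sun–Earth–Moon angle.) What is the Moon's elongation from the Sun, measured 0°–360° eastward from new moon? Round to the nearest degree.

From f = (1 − cos θ)/2: cos θ = 1 − 2×0.53 = -0.060; arccos → 93.4°.
Waning ⇒ past full, so θ = 360° − 93.4° = 266.6°.

267°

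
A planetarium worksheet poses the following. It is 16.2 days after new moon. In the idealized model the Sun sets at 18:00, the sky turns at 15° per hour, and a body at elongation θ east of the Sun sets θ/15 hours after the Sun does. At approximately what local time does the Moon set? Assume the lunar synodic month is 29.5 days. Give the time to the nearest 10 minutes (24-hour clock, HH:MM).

07:10

Elongation θ = 360° × 16.2/29.5 ≈ 197.7°.
The Moon trails the Sun by θ/15 = 197.7/15 ≈ 13.18 hours.
18:00 + 13.180 h ≈ 07:11 → 07:10 to the nearest ten minutes.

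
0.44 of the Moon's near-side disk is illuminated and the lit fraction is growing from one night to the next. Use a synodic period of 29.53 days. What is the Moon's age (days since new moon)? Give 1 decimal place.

From f = (1 − cos θ)/2: cos θ = 1 − 2×0.44 = 0.120; arccos → 83.1°.
Before full moon the principal value applies: θ = 83.1°.
That fraction of the synodic month is 83.1/360 × 29.53 d ≈ 6.82 d.

6.8 days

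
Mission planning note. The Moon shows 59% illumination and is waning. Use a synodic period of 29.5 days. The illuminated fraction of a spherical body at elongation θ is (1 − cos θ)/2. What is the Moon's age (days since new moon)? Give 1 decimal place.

Invert f = (1 − cos θ)/2 to get cos θ = 1 − 2(0.59) = -0.180, hence θ₀ = arccos -0.180 = 100.4°.
A waning Moon lies in 180°–360°, so θ = 360° − 100.4° = 259.6°.
At 360°/29.5 d per day, 259.6° corresponds to 21.28 days.

21.3 days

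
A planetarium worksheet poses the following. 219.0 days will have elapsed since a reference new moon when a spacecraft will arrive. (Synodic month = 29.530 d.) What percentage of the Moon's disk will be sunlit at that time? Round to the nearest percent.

219.0/29.530 = 7.416 lunations, so 7 complete cycles and 12.29 d into the next.
Elongation θ = 360° × 12.29/29.530 ≈ 149.8°.
cos 149.8° = (-0.865), so f = (1 − (-0.865))/2 = 0.932, so 93%.

93%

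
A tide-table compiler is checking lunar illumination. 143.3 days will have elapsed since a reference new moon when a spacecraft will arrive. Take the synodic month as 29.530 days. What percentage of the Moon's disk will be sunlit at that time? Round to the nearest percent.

20%

143.3/29.530 = 4.853 lunations, so 4 complete cycles and 25.18 d into the next.
The Moon has covered 25.18/29.530 of its cycle, so θ ≈ 360° × 25.18/29.530 = 307.0°.
Illuminated fraction = (1 − cos 307.0°)/2 = (1 − 0.601)/2 ≈ 0.199, so 20%.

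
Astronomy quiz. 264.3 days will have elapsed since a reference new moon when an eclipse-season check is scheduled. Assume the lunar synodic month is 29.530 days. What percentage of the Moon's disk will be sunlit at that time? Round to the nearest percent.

2%

Reduce mod P: 264.3 − 8×29.530 = 28.06 d into the current lunation.
Elongation θ = 360° × 28.06/29.530 ≈ 342.1°.
Illuminated fraction = (1 − cos 342.1°)/2 = (1 − 0.951)/2 ≈ 0.024, so 2%.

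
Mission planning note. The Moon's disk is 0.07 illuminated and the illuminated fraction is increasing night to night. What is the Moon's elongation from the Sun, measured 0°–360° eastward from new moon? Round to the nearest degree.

From f = (1 − cos θ)/2: cos θ = 1 − 2×0.07 = 0.860; arccos → 30.7°.
Waxing ⇒ before full, so θ = 30.7°.

31°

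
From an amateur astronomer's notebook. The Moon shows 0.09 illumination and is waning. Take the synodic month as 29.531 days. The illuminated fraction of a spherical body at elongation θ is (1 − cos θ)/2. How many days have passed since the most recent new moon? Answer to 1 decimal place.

26.7 days

From f = (1 − cos θ)/2: cos θ = 1 − 2×0.09 = 0.820; arccos → 34.9°.
Waning ⇒ past full, so θ = 360° − 34.9° = 325.1°.
Age = 29.531 × 325.1°/360° ≈ 26.67 days.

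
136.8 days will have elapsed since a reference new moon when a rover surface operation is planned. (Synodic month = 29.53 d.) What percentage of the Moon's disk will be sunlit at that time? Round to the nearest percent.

Reduce mod P: 136.8 − 4×29.53 = 18.68 d into the current lunation.
Phase angle: θ = 360°·(18.68 d)/(29.53 d) = 227.7°.
cos 227.7° = (-0.673), so f = (1 − (-0.673))/2 = 0.836, so 84%.

84%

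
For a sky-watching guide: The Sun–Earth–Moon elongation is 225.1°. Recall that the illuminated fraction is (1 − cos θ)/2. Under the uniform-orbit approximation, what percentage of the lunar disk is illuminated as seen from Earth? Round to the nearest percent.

85%

Half-versine of 225.1°: (1 − (-0.706))/2 = 0.853, i.e. 85%.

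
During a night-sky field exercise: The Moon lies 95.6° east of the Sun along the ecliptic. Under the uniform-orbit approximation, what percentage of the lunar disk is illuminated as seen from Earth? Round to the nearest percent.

cos 95.6° = (-0.098), so f = (1 − (-0.098))/2 = 0.549, i.e. 55%.

55%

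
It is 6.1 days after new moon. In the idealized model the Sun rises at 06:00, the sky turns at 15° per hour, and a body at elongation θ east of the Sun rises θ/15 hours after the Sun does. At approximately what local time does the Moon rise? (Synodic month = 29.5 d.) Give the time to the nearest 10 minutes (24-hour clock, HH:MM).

Elongation θ = 360° × 6.1/29.5 ≈ 74.4°.
The Moon trails the Sun by θ/15 = 74.4/15 ≈ 4.96 hours.
06:00 + 4.963 h ≈ 10:58 → 11:00 to the nearest ten minutes.

11:00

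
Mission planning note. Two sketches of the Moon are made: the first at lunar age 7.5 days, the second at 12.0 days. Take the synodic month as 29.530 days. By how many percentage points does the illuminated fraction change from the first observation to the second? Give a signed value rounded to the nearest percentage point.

+40 pp

First observation: θ = 360°·7.5/29.530 = 91.4°, so f = 0.512.
Second observation: θ = 146.3°, f = 0.916.
Δf = 0.916 − 0.512 = +0.403, i.e. +40 pp.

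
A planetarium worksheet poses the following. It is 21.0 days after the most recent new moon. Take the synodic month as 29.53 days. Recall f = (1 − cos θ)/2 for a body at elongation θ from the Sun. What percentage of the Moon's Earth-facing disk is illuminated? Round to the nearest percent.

62%

Phase angle: θ = 360°·(21.0 d)/(29.53 d) = 256.0°.
With cos θ = (-0.242), the lit fraction is (1 − (-0.242))/2 ≈ 0.621, so 62%.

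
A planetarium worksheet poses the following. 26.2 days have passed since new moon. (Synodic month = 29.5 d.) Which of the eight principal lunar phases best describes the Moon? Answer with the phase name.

waning crescent

At 26.2/29.5 of the cycle, θ ≈ 320° — the waning crescent range.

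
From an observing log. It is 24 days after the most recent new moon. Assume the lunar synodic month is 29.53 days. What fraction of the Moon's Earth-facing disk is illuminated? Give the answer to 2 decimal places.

0.31

The Moon has covered 24/29.53 of its cycle, so θ ≈ 360° × 24/29.53 = 292.6°.
With cos θ = 0.384, the lit fraction is (1 − 0.384)/2 ≈ 0.308.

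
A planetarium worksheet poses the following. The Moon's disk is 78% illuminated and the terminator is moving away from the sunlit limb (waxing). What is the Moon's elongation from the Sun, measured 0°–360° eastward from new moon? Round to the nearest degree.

From f = (1 − cos θ)/2: cos θ = 1 − 2×0.78 = -0.560; arccos → 124.1°.
The Moon is waxing (0°–180°), so θ = 124.1° directly.

124°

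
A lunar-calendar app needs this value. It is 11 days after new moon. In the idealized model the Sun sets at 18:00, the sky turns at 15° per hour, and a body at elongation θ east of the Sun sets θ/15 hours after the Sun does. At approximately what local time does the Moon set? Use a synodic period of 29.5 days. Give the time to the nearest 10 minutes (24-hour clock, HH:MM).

03:00

The Moon has covered 11/29.5 of its cycle, so θ ≈ 360° × 11/29.5 = 134.2°.
At 15° of sky rotation per hour, 134.2° corresponds to a 8.95 h lag.
18:00 + 8.949 h ≈ 02:57 → 03:00 to the nearest ten minutes.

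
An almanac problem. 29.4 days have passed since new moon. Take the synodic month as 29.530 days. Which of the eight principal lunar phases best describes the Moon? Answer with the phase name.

θ ≈ 360° × 29.4/29.530 = 358°, which falls in the new moon sector.

new moon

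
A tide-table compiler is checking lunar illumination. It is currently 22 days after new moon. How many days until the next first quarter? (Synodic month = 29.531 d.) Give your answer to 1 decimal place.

14.9 days

First quarter occurs at elongation 90°, i.e. at age 29.531 × 90/360 = 7.383 d.
Already past this cycle's first quarter; the next is at 7.383 + 29.531 = 36.914 d, so 36.914 − 22 = 14.914 days.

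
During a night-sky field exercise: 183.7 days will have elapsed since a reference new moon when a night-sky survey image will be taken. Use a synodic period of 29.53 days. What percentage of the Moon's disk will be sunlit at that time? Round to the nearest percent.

183.7/29.53 = 6.221 lunations, so 6 complete cycles and 6.52 d into the next.
Elongation θ = 360° × 6.52/29.53 ≈ 79.5°.
With cos θ = 0.182, the lit fraction is (1 − 0.182)/2 ≈ 0.409, so 41%.

41%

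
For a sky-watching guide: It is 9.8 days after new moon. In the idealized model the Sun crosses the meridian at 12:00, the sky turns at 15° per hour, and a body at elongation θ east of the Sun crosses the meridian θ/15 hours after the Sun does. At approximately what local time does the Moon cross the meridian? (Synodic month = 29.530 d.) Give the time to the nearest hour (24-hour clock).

Phase angle: θ = 360°·(9.8 d)/(29.530 d) = 119.5°.
The Moon trails the Sun by θ/15 = 119.5/15 ≈ 7.96 hours.
12:00 + 7.96 h ≈ 19:58 → 20:00 to the nearest hour.

20:00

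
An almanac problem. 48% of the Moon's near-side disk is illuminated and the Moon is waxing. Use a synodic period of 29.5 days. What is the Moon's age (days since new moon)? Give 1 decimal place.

7.2 days

cos θ = 1 − 2f = 0.040, giving a principal value of 87.7°.
Waxing ⇒ before full, so θ = 87.7°.
At 360°/29.5 d per day, 87.7° corresponds to 7.19 days.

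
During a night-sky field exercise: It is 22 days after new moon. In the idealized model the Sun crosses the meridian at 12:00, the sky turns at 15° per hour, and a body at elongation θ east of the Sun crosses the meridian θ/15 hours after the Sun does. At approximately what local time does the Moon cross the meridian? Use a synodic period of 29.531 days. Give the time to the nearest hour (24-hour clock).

06:00

Elongation θ = 360° × 22/29.531 ≈ 268.2°.
At 15° of sky rotation per hour, 268.2° corresponds to a 17.88 h lag.
12:00 + 17.88 h ≈ 05:53 → 06:00 to the nearest hour.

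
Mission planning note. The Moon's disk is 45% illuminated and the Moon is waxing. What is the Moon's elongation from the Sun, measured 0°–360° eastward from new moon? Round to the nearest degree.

84°

From f = (1 − cos θ)/2: cos θ = 1 − 2×0.45 = 0.100; arccos → 84.3°.
The Moon is waxing (0°–180°), so θ = 84.3° directly.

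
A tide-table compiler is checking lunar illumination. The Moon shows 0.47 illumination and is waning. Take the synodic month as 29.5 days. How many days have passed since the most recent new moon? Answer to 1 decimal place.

From f = (1 − cos θ)/2: cos θ = 1 − 2×0.47 = 0.060; arccos → 86.6°.
A waning Moon lies in 180°–360°, so θ = 360° − 86.6° = 273.4°.
At 360°/29.5 d per day, 273.4° corresponds to 22.41 days.

22.4 days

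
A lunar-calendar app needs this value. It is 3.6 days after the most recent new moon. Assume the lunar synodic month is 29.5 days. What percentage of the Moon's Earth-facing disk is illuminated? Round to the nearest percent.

Phase angle: θ = 360°·(3.6 d)/(29.5 d) = 43.9°.
cos 43.9° = 0.720, so f = (1 − 0.720)/2 = 0.140, so 14%.

14%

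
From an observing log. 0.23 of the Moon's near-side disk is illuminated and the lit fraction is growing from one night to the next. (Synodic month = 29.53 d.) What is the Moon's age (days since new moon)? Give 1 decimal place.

cos θ = 1 − 2f = 0.540, giving a principal value of 57.3°.
Waxing ⇒ before full, so θ = 57.3°.
Age = 29.53 × 57.3°/360° ≈ 4.70 days.

4.7 days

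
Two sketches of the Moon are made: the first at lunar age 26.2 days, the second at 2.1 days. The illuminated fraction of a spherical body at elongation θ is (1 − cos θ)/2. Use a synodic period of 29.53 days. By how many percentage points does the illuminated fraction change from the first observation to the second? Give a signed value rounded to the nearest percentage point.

-7 pp

First observation: θ = 360°·26.2/29.53 = 319.4°, so f = 0.120.
Second observation: θ = 25.6°, f = 0.049.
Δf = 0.049 − 0.120 = -0.071, i.e. -7 pp.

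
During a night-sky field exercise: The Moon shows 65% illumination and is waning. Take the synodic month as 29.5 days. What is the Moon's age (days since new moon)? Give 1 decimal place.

cos θ = 1 − 2f = -0.300, giving a principal value of 107.5°.
A waning Moon lies in 180°–360°, so θ = 360° − 107.5° = 252.5°.
Age = 29.5 × 252.5°/360° ≈ 20.69 days.

20.7 days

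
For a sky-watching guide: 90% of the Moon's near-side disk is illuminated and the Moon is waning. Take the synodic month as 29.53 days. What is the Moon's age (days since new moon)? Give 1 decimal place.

cos θ = 1 − 2f = -0.800, giving a principal value of 143.1°.
A waning Moon lies in 180°–360°, so θ = 360° − 143.1° = 216.9°.
At 360°/29.53 d per day, 216.9° corresponds to 17.79 days.

17.8 days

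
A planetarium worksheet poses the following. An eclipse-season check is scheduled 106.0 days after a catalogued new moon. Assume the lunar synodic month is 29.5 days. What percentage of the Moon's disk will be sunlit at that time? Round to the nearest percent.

92%

106.0 d spans 3 complete synodic months (3 × 29.5 = 88.50 d) plus 17.50 d.
Phase angle: θ = 360°·(17.50 d)/(29.5 d) = 213.6°.
With cos θ = (-0.833), the lit fraction is (1 − (-0.833))/2 ≈ 0.917, so 92%.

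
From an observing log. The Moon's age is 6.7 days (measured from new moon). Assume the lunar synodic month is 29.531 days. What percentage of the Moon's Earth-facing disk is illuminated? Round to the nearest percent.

Phase angle: θ = 360°·(6.7 d)/(29.531 d) = 81.7°.
Illuminated fraction = (1 − cos 81.7°)/2 = (1 − 0.145)/2 ≈ 0.428, so 43%.

43%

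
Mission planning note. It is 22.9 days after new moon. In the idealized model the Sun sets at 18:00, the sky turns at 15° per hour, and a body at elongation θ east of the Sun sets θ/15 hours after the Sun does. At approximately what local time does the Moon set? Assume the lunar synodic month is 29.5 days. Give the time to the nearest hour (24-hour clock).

13:00

Phase angle: θ = 360°·(22.9 d)/(29.5 d) = 279.5°.
The Moon trails the Sun by θ/15 = 279.5/15 ≈ 18.63 hours.
18:00 + 18.63 h ≈ 12:38 → 13:00 to the nearest hour.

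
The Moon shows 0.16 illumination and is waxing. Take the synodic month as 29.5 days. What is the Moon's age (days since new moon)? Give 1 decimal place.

3.9 days

From f = (1 − cos θ)/2: cos θ = 1 − 2×0.16 = 0.680; arccos → 47.2°.
Waxing ⇒ before full, so θ = 47.2°.
Age = 29.5 × 47.2°/360° ≈ 3.86 days.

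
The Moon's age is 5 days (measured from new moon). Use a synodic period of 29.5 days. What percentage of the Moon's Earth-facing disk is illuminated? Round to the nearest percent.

26%

Phase angle: θ = 360°·(5 d)/(29.5 d) = 61.0°.
With cos θ = 0.485, the lit fraction is (1 − 0.485)/2 ≈ 0.258, so 26%.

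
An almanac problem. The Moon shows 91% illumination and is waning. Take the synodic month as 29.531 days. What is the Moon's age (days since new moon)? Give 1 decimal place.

Invert f = (1 − cos θ)/2 to get cos θ = 1 − 2(0.91) = -0.820, hence θ₀ = arccos -0.820 = 145.1°.
A waning Moon lies in 180°–360°, so θ = 360° − 145.1° = 214.9°.
Age = 29.531 × 214.9°/360° ≈ 17.63 days.

17.6 days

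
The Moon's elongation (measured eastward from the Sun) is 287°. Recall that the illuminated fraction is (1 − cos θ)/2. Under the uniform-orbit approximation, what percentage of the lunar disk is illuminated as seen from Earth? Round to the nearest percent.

35%

f = (1 − cos 287°)/2 = (1 − 0.292)/2 ≈ 0.354, i.e. 35%.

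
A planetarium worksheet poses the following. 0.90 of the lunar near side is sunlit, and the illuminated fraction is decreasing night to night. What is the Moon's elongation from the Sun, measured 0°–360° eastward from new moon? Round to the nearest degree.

217°

From f = (1 − cos θ)/2: cos θ = 1 − 2×0.90 = -0.800; arccos → 143.1°.
Since the Moon is past full (waning), take the reflex angle: θ = 360° − 143.1° = 216.9°.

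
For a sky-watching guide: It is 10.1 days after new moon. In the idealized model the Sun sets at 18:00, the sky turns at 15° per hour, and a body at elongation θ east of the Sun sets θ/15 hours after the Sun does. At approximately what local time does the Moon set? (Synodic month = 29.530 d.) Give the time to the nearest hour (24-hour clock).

02:00

Phase angle: θ = 360°·(10.1 d)/(29.530 d) = 123.1°.
Delay after the Sun = 123.1° / (15°/h) ≈ 8.21 h.
18:00 + 8.21 h ≈ 02:13 → 02:00 to the nearest hour.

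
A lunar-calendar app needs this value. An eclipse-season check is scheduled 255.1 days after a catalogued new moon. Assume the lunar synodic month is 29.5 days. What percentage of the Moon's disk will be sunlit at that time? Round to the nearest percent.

80%

Reduce mod P: 255.1 − 8×29.5 = 19.10 d into the current lunation.
Phase angle: θ = 360°·(19.10 d)/(29.5 d) = 233.1°.
With cos θ = (-0.601), the lit fraction is (1 − (-0.601))/2 ≈ 0.800, so 80%.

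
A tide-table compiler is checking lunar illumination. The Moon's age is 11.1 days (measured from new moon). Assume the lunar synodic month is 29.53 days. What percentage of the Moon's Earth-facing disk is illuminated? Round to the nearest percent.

Elongation θ = 360° × 11.1/29.53 ≈ 135.3°.
With cos θ = (-0.711), the lit fraction is (1 − (-0.711))/2 ≈ 0.856, so 86%.

86%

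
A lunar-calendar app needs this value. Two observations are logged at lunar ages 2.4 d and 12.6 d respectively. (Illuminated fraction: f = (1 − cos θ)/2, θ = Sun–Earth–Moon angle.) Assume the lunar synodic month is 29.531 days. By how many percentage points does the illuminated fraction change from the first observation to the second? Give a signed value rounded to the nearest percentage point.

+88 pp

θ₁ = 360° × 2.4/29.531 = 29.3°, f₁ = (1 − cos θ₁)/2 = 0.064.
θ₂ = 360° × 12.6/29.531 = 153.6°, f₂ = (1 − cos θ₂)/2 = 0.948.
Change = f₂ − f₁ = +0.884 → +88 percentage points.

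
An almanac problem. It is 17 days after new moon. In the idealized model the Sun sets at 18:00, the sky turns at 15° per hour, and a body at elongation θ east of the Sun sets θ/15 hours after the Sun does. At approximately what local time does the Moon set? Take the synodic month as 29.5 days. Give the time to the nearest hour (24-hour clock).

08:00

Elongation θ = 360° × 17/29.5 ≈ 207.5°.
The Moon trails the Sun by θ/15 = 207.5/15 ≈ 13.83 hours.
18:00 + 13.83 h ≈ 07:50 → 08:00 to the nearest hour.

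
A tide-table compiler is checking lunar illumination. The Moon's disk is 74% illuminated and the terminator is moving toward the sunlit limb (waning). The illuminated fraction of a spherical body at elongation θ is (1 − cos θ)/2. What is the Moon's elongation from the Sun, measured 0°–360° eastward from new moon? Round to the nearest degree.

241°

Invert f = (1 − cos θ)/2 to get cos θ = 1 − 2(0.74) = -0.480, hence θ₀ = arccos -0.480 = 118.7°.
Since the Moon is past full (waning), take the reflex angle: θ = 360° − 118.7° = 241.3°.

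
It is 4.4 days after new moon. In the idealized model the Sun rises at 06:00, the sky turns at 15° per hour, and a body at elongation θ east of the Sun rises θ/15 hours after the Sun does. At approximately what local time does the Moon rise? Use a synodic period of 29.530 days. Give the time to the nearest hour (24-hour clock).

The Moon has covered 4.4/29.530 of its cycle, so θ ≈ 360° × 4.4/29.530 = 53.6°.
At 15° of sky rotation per hour, 53.6° corresponds to a 3.58 h lag.
06:00 + 3.58 h ≈ 09:35 → 10:00 to the nearest hour.

10:00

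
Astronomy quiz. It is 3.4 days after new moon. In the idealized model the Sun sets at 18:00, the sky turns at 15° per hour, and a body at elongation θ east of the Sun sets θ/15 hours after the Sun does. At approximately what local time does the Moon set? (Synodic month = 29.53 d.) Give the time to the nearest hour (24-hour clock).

Phase angle: θ = 360°·(3.4 d)/(29.53 d) = 41.4°.
Delay after the Sun = 41.4° / (15°/h) ≈ 2.76 h.
18:00 + 2.76 h ≈ 20:46 → 21:00 to the nearest hour.

21:00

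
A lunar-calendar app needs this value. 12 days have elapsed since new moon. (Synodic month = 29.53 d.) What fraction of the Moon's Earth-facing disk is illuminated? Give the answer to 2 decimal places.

Elongation θ = 360° × 12/29.53 ≈ 146.3°.
cos 146.3° = (-0.832), so f = (1 − (-0.832))/2 = 0.916.

0.92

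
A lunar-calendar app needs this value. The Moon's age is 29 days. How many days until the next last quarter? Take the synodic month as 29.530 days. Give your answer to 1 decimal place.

Last quarter is 0.75 of the way through the cycle: age 0.75 × 29.530 = 22.148 d.
Already past this cycle's last quarter; the next is at 22.148 + 29.530 = 51.678 d, so 51.678 − 29 = 22.678 days.

22.7 days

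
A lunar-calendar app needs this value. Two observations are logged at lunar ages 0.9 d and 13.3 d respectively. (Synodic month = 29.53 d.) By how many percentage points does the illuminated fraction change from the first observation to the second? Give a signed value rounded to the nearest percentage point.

+97 percentage points

θ₁ = 360° × 0.9/29.53 = 11.0°, f₁ = (1 − cos θ₁)/2 = 0.009.
θ₂ = 360° × 13.3/29.53 = 162.1°, f₂ = (1 − cos θ₂)/2 = 0.976.
Change = f₂ − f₁ = +0.967 → +97 percentage points.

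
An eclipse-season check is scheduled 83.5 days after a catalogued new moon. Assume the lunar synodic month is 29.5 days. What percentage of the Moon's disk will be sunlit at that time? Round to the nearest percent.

83.5 d spans 2 complete synodic months (2 × 29.5 = 59.00 d) plus 24.50 d.
Phase angle: θ = 360°·(24.50 d)/(29.5 d) = 299.0°.
cos 299.0° = 0.485, so f = (1 − 0.485)/2 = 0.258, so 26%.

26%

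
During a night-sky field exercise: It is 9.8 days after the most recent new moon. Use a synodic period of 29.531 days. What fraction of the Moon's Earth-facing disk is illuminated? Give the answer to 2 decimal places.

0.75

The Moon has covered 9.8/29.531 of its cycle, so θ ≈ 360° × 9.8/29.531 = 119.5°.
Illuminated fraction = (1 − cos 119.5°)/2 = (1 − (-0.492))/2 ≈ 0.746.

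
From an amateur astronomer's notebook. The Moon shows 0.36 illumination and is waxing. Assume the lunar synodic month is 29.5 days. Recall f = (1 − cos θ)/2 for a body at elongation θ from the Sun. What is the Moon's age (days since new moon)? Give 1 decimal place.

6.0 days

cos θ = 1 − 2f = 0.280, giving a principal value of 73.7°.
Before full moon the principal value applies: θ = 73.7°.
That fraction of the synodic month is 73.7/360 × 29.5 d ≈ 6.04 d.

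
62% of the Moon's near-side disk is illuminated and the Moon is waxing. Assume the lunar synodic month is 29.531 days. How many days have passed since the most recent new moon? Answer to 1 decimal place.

cos θ = 1 − 2f = -0.240, giving a principal value of 103.9°.
Waxing ⇒ before full, so θ = 103.9°.
That fraction of the synodic month is 103.9/360 × 29.531 d ≈ 8.52 d.

8.5 days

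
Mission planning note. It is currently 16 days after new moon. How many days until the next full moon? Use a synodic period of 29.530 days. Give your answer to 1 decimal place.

28.3 days

Full moon is 0.5 of the way through the cycle: age 0.5 × 29.530 = 14.765 d.
Already past this cycle's full moon; the next is at 14.765 + 29.530 = 44.295 d, so 44.295 − 16 = 28.295 days.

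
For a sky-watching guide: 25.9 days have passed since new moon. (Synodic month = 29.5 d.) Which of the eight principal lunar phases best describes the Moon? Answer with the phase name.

waning crescent

At 25.9/29.5 of the cycle, θ ≈ 316° — the waning crescent range.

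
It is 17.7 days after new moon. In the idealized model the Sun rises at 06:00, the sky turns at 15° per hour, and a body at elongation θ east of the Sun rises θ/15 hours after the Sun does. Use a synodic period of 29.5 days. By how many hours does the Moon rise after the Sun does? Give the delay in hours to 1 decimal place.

14.4 h

Elongation θ = 360° × 17.7/29.5 ≈ 216.0°.
At 15° of sky rotation per hour, 216.0° corresponds to a 14.40 h lag.
So the Moon rises 14.40 h after the Sun.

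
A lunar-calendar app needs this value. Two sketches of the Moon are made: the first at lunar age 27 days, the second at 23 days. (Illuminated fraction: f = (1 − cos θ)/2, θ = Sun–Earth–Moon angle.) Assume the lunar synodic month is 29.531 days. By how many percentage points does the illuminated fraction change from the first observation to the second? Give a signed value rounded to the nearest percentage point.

First observation: θ = 360°·27/29.531 = 329.1°, so f = 0.071.
Second observation: θ = 280.4°, f = 0.410.
Δf = 0.410 − 0.071 = +0.339, i.e. +34 pp.

+34 pp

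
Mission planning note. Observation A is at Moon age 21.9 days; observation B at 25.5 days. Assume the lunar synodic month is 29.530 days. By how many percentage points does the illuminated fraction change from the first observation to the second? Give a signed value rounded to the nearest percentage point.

-35 percentage points

First observation: θ = 360°·21.9/29.530 = 267.0°, so f = 0.526.
Second observation: θ = 310.9°, f = 0.173.
Δf = 0.173 − 0.526 = -0.353, i.e. -35 pp.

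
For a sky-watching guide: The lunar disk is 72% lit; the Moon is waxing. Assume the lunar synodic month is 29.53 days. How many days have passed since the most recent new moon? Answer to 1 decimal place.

cos θ = 1 − 2f = -0.440, giving a principal value of 116.1°.
Before full moon the principal value applies: θ = 116.1°.
At 360°/29.53 d per day, 116.1° corresponds to 9.52 days.

9.5 days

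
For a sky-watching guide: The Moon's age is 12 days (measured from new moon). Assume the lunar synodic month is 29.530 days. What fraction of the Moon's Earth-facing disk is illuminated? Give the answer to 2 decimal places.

The Moon has covered 12/29.530 of its cycle, so θ ≈ 360° × 12/29.530 = 146.3°.
cos 146.3° = (-0.832), so f = (1 − (-0.832))/2 = 0.916.

0.92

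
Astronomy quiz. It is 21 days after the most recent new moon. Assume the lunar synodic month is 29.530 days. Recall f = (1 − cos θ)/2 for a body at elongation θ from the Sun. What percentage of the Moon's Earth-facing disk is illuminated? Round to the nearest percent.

62%

Elongation θ = 360° × 21/29.530 ≈ 256.0°.
cos 256.0° = (-0.242), so f = (1 − (-0.242))/2 = 0.621, so 62%.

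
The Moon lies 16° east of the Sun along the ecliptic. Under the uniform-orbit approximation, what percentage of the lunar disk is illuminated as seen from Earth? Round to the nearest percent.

2%

cos 16° = 0.961, so f = (1 − 0.961)/2 = 0.019, i.e. 2%.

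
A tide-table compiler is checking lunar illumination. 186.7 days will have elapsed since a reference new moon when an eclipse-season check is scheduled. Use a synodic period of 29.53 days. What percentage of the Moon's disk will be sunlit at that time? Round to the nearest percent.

72%

186.7/29.53 = 6.322 lunations, so 6 complete cycles and 9.52 d into the next.
The Moon has covered 9.52/29.53 of its cycle, so θ ≈ 360° × 9.52/29.53 = 116.1°.
cos 116.1° = (-0.439), so f = (1 − (-0.439))/2 = 0.720, so 72%.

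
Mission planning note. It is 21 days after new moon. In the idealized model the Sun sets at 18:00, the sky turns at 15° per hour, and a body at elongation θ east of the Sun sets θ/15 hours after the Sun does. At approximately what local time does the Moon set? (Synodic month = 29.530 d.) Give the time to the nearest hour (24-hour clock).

11:00

Elongation θ = 360° × 21/29.530 ≈ 256.0°.
At 15° of sky rotation per hour, 256.0° corresponds to a 17.07 h lag.
18:00 + 17.07 h ≈ 11:04 → 11:00 to the nearest hour.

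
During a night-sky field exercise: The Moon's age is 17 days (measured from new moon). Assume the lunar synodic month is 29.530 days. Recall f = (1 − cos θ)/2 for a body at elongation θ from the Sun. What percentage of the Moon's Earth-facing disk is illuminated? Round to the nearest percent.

94%

The Moon has covered 17/29.530 of its cycle, so θ ≈ 360° × 17/29.530 = 207.2°.
cos 207.2° = (-0.889), so f = (1 − (-0.889))/2 = 0.945, so 94%.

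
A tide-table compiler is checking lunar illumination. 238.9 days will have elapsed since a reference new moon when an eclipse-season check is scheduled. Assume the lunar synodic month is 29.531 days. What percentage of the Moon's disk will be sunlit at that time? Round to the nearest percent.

238.9/29.531 = 8.090 lunations, so 8 complete cycles and 2.65 d into the next.
Phase angle: θ = 360°·(2.65 d)/(29.531 d) = 32.3°.
cos 32.3° = 0.845, so f = (1 − 0.845)/2 = 0.078, so 8%.

8%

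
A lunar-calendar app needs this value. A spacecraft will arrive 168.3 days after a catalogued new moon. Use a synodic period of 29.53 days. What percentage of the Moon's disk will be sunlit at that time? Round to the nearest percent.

66%

168.3/29.53 = 5.699 lunations, so 5 complete cycles and 20.65 d into the next.
Phase angle: θ = 360°·(20.65 d)/(29.53 d) = 251.7°.
Illuminated fraction = (1 − cos 251.7°)/2 = (1 − (-0.313))/2 ≈ 0.657, so 66%.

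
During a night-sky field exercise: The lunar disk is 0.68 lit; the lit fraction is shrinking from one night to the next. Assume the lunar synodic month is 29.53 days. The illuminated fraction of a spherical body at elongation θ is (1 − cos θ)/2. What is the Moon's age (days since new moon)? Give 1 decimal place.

Invert f = (1 − cos θ)/2 to get cos θ = 1 − 2(0.68) = -0.360, hence θ₀ = arccos -0.360 = 111.1°.
A waning Moon lies in 180°–360°, so θ = 360° − 111.1° = 248.9°.
At 360°/29.53 d per day, 248.9° corresponds to 20.42 days.

20.4 days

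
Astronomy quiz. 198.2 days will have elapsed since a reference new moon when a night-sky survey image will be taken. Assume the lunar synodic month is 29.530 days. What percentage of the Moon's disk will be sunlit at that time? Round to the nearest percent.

62%

198.2/29.530 = 6.712 lunations, so 6 complete cycles and 21.02 d into the next.
Phase angle: θ = 360°·(21.02 d)/(29.530 d) = 256.3°.
cos 256.3° = (-0.238), so f = (1 − (-0.238))/2 = 0.619, so 62%.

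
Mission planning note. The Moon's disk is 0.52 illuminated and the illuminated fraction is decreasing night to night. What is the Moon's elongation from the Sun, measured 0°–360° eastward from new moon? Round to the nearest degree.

Invert f = (1 − cos θ)/2 to get cos θ = 1 − 2(0.52) = -0.040, hence θ₀ = arccos -0.040 = 92.3°.
Since the Moon is past full (waning), take the reflex angle: θ = 360° − 92.3° = 267.7°.

268°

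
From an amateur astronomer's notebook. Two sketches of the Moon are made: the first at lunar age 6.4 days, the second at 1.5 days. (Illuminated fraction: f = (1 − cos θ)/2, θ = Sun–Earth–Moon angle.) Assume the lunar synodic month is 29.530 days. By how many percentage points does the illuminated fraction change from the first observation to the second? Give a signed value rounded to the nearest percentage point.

-37 percentage points

First observation: θ = 360°·6.4/29.530 = 78.0°, so f = 0.396.
Second observation: θ = 18.3°, f = 0.025.
Δf = 0.025 − 0.396 = -0.371, i.e. -37 pp.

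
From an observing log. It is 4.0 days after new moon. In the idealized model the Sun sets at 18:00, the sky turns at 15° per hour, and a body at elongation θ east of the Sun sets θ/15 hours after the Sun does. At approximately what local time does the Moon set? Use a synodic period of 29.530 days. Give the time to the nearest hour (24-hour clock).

21:00

The Moon has covered 4.0/29.530 of its cycle, so θ ≈ 360° × 4.0/29.530 = 48.8°.
The Moon trails the Sun by θ/15 = 48.8/15 ≈ 3.25 hours.
18:00 + 3.25 h ≈ 21:15 → 21:00 to the nearest hour.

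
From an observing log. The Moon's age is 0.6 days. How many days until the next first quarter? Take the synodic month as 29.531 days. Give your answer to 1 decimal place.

First quarter is 0.25 of the way through the cycle: age 0.25 × 29.531 = 7.383 d.
That is 7.383 − 0.6 = 6.783 days ahead.

6.8 days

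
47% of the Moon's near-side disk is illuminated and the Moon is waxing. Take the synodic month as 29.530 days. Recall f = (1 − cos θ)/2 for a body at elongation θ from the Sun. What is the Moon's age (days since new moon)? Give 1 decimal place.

7.1 days

From f = (1 − cos θ)/2: cos θ = 1 − 2×0.47 = 0.060; arccos → 86.6°.
Waxing ⇒ before full, so θ = 86.6°.
At 360°/29.530 d per day, 86.6° corresponds to 7.10 days.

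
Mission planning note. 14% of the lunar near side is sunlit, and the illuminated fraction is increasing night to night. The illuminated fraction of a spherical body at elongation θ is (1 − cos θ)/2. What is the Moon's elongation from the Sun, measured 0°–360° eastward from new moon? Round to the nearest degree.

cos θ = 1 − 2f = 0.720, giving a principal value of 43.9°.
The Moon is waxing (0°–180°), so θ = 43.9° directly.

44°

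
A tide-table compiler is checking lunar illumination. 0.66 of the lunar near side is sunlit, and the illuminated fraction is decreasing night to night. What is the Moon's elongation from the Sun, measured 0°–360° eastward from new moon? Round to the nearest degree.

From f = (1 − cos θ)/2: cos θ = 1 − 2×0.66 = -0.320; arccos → 108.7°.
A waning Moon lies in 180°–360°, so θ = 360° − 108.7° = 251.3°.

251°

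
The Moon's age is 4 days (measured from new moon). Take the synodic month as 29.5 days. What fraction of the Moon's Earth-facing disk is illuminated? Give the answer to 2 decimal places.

The Moon has covered 4/29.5 of its cycle, so θ ≈ 360° × 4/29.5 = 48.8°.
With cos θ = 0.659, the lit fraction is (1 − 0.659)/2 ≈ 0.171.

0.17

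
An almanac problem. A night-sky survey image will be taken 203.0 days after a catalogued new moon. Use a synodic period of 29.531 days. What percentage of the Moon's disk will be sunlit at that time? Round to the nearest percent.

203.0/29.531 = 6.874 lunations, so 6 complete cycles and 25.81 d into the next.
The Moon has covered 25.81/29.531 of its cycle, so θ ≈ 360° × 25.81/29.531 = 314.7°.
cos 314.7° = 0.703, so f = (1 − 0.703)/2 = 0.148, so 15%.

15%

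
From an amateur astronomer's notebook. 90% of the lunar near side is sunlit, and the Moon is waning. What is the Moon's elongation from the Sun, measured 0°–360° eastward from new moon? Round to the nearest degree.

217°

From f = (1 − cos θ)/2: cos θ = 1 − 2×0.90 = -0.800; arccos → 143.1°.
Waning ⇒ past full, so θ = 360° − 143.1° = 216.9°.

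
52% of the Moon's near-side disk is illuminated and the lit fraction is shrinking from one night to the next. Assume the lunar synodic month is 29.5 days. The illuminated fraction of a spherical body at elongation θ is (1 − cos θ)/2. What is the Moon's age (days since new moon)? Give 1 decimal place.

21.9 days

Invert f = (1 − cos θ)/2 to get cos θ = 1 − 2(0.52) = -0.040, hence θ₀ = arccos -0.040 = 92.3°.
A waning Moon lies in 180°–360°, so θ = 360° − 92.3° = 267.7°.
That fraction of the synodic month is 267.7/360 × 29.5 d ≈ 21.94 d.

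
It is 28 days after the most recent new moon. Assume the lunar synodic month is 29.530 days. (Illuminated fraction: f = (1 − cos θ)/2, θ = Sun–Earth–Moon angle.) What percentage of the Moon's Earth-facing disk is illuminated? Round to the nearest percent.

Elongation θ = 360° × 28/29.530 ≈ 341.3°.
cos 341.3° = 0.947, so f = (1 − 0.947)/2 = 0.026, so 3%.

3%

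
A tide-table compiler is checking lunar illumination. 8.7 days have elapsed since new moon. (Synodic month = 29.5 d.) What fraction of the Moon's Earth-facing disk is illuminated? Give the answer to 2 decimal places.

Phase angle: θ = 360°·(8.7 d)/(29.5 d) = 106.2°.
Illuminated fraction = (1 − cos 106.2°)/2 = (1 − (-0.278))/2 ≈ 0.639.

0.64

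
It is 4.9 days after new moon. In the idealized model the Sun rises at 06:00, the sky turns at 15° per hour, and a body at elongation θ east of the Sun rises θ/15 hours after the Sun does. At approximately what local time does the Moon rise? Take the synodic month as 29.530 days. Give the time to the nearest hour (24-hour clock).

10:00

Elongation θ = 360° × 4.9/29.530 ≈ 59.7°.
The Moon trails the Sun by θ/15 = 59.7/15 ≈ 3.98 hours.
06:00 + 3.98 h ≈ 09:59 → 10:00 to the nearest hour.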